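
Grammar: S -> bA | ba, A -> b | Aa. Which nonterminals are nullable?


A nonterminal is nullable iff some alternative derives ε (directly, or every symbol in it is nullable)
Nullable: {}


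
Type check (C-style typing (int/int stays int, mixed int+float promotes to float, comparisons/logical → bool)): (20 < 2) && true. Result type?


Operand types: bool && bool
Rule: logical operators take bool operands and yield bool
Result type: bool


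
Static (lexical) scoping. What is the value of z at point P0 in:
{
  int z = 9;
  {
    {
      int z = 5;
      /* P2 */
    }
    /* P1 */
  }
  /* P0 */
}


z declared in the same block as P0
z = 9


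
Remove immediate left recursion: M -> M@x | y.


Left-recursive alternatives: M@x; non-recursive: y
Introduce M': M -> yM', M' -> @xM' | ε


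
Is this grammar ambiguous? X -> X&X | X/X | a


'a&a/a' has two parse trees (no precedence encoded between & and /)
Ambiguous


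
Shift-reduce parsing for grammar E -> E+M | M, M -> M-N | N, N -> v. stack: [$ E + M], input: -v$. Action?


'-' can extend M; shift to build M -> M-N
Action: shift


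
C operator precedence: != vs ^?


'!=' is equality (level 6); '^' is bitwise XOR (level 4)
Higher level binds tighter
'!=' has higher precedence than '^'


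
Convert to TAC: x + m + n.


Break into single-operator statements:
t1 = x + m
t2 = t1 + n


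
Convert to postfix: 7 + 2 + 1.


Left to right (same or higher precedence on left)
Postfix: 7 2 + 1 +


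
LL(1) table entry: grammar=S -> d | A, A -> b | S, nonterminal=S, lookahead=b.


For [S, b]: 'b' ∈ FIRST(A)
Entry: S -> A


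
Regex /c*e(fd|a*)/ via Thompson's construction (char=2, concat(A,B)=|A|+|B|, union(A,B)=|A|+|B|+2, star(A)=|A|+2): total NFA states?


Syntax tree has 5 char leaf(s), 1 union(s), 2 star(s)
chars contribute 5×2 = 10; each union adds +2; each star adds +2
Total: 10 + 2 + 4 = 16 states


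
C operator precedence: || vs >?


'>' is relational (level 7); '||' is logical OR (level 1)
Higher level binds tighter
'>' has higher precedence than '||'


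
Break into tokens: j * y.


Scan left to right, longest-match per lexeme
Tokens: ID(j), OP(*), ID(y)


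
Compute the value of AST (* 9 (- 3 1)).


Evaluate inner: (- 3 1) = 2
Evaluate root: (* 9 2) = 18
Result: 18


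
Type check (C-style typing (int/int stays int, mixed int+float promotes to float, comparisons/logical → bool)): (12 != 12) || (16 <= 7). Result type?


Operand types: bool || bool
Rule: logical operators take bool operands and yield bool
Result type: bool


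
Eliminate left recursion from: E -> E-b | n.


Left-recursive alternatives: E-b; non-recursive: n
Introduce E': E -> nE', E' -> -bE' | ε


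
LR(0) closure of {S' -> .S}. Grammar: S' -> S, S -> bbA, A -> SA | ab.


Start: S' -> .S
For each item with dot before a nonterminal B, add B -> .γ for every B-production
Closure: [S' -> .S, S -> .bbA]


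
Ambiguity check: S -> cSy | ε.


balanced c^n…y^n: each string has a unique parse
Unambiguous


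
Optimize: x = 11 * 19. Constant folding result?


11 * 19 = 209 at compile time
Optimized: x = 209


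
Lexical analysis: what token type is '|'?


Pattern: operator symbol
Type: OPERATOR


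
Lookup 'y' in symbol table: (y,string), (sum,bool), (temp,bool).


Lookup 'y' → type string


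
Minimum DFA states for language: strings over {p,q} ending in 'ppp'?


Track the longest suffix of input matching a prefix of 'ppp': 4 classes (prefixes of length 0..3)
Minimal DFA: 4 states


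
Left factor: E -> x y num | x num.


Common prefix: 'x'
Factored: E -> x E', E' -> y num | num


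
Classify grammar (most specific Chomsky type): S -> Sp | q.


Left-linear: every RHS is a terminal or one nonterminal followed by a terminal
Classification: Type 3 (Regular)


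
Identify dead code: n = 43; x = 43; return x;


n is assigned but never read
Dead: 'n = 43'


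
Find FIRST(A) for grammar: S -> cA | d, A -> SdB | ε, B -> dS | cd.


Per alternative of A: FIRST(SdB) = {c, d}; FIRST(ε) = {ε}
FIRST(A) = {c, d, ε}


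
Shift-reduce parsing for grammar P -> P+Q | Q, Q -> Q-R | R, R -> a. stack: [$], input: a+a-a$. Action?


no handle on stack; shift 'a'
Action: shift


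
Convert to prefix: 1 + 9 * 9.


'*' binds tighter: tree is (+ 1 (* 9 9))
Prefix: + 1 * 9 9


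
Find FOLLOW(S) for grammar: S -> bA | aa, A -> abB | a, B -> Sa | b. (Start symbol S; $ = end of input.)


$ ∈ FOLLOW(S). For each A -> αBβ: add FIRST(β)\{ε} to FOLLOW(B); if β nullable, add FOLLOW(A).
FOLLOW(S) = {$, a}


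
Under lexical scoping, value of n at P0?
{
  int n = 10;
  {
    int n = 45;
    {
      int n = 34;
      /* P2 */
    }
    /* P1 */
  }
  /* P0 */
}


n declared in the same block as P0
n = 10


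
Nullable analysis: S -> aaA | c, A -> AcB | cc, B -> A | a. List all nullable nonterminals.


A nonterminal is nullable iff some alternative derives ε (directly, or every symbol in it is nullable)
Nullable: {}


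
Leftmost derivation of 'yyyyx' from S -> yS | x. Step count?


Derivation: S => yS => yyS => yyyS => yyyyS => yyyyx
Steps: 5


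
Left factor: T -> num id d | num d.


Common prefix: 'num'
Factored: T -> num T', T' -> id d | d


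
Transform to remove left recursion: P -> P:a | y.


Left-recursive alternatives: P:a; non-recursive: y
Introduce P': P -> yP', P' -> :aP' | ε


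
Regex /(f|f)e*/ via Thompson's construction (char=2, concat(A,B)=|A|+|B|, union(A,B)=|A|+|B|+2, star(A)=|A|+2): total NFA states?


Syntax tree has 3 char leaf(s), 1 union(s), 1 star(s)
chars contribute 3×2 = 6; each union adds +2; each star adds +2
Total: 6 + 2 + 2 = 10 states


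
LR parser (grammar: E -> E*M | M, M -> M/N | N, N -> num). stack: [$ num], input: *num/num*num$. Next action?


'num' on top is the handle for N -> num
Action: reduce (N -> num)


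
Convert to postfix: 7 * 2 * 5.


Left to right (same or higher precedence on left)
Postfix: 7 2 * 5 *


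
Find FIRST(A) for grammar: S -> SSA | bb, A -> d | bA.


Per alternative of A: FIRST(d) = {d}; FIRST(bA) = {b}
FIRST(A) = {b, d}


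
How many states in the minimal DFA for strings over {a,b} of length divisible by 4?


Track length mod 4: states 0..3, accept at 0
Minimal DFA: 4 states


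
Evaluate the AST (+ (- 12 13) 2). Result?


Evaluate inner: (- 12 13) = -1
Evaluate root: (+ -1 2) = 1
Result: 1


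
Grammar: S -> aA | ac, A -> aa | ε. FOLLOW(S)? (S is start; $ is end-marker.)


$ ∈ FOLLOW(S). For each A -> αBβ: add FIRST(β)\{ε} to FOLLOW(B); if β nullable, add FOLLOW(A).
FOLLOW(S) = {$}


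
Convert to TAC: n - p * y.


Break into single-operator statements:
t1 = p * y
t2 = n - t1


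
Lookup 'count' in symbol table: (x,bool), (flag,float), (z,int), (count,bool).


Lookup 'count' → type bool


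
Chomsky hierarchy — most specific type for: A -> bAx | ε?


Single nonterminal LHS, but b^n x^n is not regular
Classification: Type 2 (Context-Free)


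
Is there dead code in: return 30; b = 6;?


statement follows a return and is unreachable
Dead: 'b = 6'


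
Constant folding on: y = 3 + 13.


3 + 13 = 16 at compile time
Optimized: y = 16


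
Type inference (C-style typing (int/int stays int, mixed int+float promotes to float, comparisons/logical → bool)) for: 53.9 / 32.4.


Operand types: float / float
Rule: mixed int/float promotes to float; int/int stays int
Result type: float


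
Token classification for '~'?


Pattern: operator symbol
Type: OPERATOR


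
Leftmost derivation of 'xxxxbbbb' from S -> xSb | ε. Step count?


Derivation: S => xSb => xxSbb => xxxSbbb => xxxxSbbbb => xxxxbbbb
Steps: 5


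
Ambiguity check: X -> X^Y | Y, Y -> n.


precedence layered via separate nonterminal Y: deterministic
Unambiguous


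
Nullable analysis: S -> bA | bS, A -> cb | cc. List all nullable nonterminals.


A nonterminal is nullable iff some alternative derives ε (directly, or every symbol in it is nullable)
Nullable: {}


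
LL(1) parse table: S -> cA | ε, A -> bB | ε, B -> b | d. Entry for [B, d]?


For [B, d]: 'd' ∈ FIRST(d)
Entry: B -> d


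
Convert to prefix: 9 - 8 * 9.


'*' binds tighter: tree is (- 9 (* 8 9))
Prefix: - 9 * 8 9


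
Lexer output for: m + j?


Scan left to right, longest-match per lexeme
Tokens: ID(m), OP(+), ID(j)


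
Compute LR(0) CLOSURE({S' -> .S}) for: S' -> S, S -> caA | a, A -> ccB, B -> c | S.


Start: S' -> .S
For each item with dot before a nonterminal B, add B -> .γ for every B-production
Closure: [S' -> .S, S -> .caA, S -> .a]


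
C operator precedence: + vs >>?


'+' is additive (level 9); '>>' is shift (level 8)
Higher level binds tighter
'+' has higher precedence than '>>'


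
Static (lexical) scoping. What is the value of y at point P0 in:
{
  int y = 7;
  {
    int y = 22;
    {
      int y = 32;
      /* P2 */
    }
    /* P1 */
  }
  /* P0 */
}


y declared in the same block as P0
y = 7


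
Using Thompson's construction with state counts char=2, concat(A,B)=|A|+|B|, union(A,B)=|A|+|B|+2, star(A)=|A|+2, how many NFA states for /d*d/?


Syntax tree has 2 char leaf(s), 0 union(s), 1 star(s)
chars contribute 2×2 = 4; each union adds +2; each star adds +2
Total: 4 + 0 + 2 = 6 states


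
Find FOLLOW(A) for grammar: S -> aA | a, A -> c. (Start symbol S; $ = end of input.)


$ ∈ FOLLOW(S). For each A -> αBβ: add FIRST(β)\{ε} to FOLLOW(B); if β nullable, add FOLLOW(A).
FOLLOW(A) = {$}


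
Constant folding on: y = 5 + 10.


5 + 10 = 15 at compile time
Optimized: y = 15


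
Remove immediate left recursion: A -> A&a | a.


Left-recursive alternatives: A&a; non-recursive: a
Introduce A': A -> aA', A' -> &aA' | ε


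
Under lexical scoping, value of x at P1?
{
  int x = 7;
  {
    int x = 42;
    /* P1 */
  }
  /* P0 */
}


x declared in the same block as P1
x = 42


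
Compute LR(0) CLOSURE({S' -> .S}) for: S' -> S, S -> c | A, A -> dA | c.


Start: S' -> .S
For each item with dot before a nonterminal B, add B -> .γ for every B-production
Closure: [S' -> .S, S -> .c, S -> .A, A -> .dA, A -> .c]


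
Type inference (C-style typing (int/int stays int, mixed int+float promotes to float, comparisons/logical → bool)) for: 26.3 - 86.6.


Operand types: float - float
Rule: mixed int/float promotes to float; int/int stays int
Result type: float


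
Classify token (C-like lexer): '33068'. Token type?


Pattern: digits only
Type: INTEGER_LITERAL


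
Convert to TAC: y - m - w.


Break into single-operator statements:
t1 = y - m
t2 = t1 - w


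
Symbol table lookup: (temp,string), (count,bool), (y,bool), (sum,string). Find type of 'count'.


Lookup 'count' → type bool


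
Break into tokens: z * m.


Scan left to right, longest-match per lexeme
Tokens: ID(z), OP(*), ID(m)


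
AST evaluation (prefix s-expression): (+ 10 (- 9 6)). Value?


Evaluate inner: (- 9 6) = 3
Evaluate root: (+ 10 3) = 13
Result: 13


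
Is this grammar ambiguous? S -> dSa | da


balanced d^n…a^n: each string has a unique parse
Unambiguous


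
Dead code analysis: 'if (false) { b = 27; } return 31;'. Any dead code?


condition is constant false, so the whole block is unreachable
Dead: 'if (false) { b = 27; }'


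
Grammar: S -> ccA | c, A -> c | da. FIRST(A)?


Per alternative of A: FIRST(c) = {c}; FIRST(da) = {d}
FIRST(A) = {c, d}


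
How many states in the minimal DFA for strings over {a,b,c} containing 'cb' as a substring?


KMP-style automaton: 2 progress states + 1 absorbing accept = 3
Minimal DFA: 3 states


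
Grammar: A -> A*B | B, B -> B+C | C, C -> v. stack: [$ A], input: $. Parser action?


start symbol A on stack, input exhausted
Action: accept


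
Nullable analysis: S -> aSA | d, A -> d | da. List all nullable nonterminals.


A nonterminal is nullable iff some alternative derives ε (directly, or every symbol in it is nullable)
Nullable: {}


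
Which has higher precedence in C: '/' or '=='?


'/' is multiplicative (level 10); '==' is equality (level 6)
Higher level binds tighter
'/' has higher precedence than '=='


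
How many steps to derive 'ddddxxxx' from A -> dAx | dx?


Derivation: A => dAx => ddAxx => dddAxxx => ddddxxxx
Steps: 4


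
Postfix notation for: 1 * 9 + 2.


Left to right (same or higher precedence on left)
Postfix: 1 9 * 2 +


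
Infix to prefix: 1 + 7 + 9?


left-to-right (same/higher precedence on left): tree is (+ (+ 1 7) 9)
Prefix: + + 1 7 9


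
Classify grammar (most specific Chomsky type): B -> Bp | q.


Left-linear: every RHS is a terminal or one nonterminal followed by a terminal
Classification: Type 3 (Regular)


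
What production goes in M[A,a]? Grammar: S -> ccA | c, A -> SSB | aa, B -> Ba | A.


For [A, a]: 'a' ∈ FIRST(aa)
Entry: A -> aa


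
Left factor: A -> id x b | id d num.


Common prefix: 'id'
Factored: A -> id A', A' -> x b | d num


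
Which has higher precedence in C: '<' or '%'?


'%' is multiplicative (level 10); '<' is relational (level 7)
Higher level binds tighter
'%' has higher precedence than '<'


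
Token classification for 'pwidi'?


Pattern: letter/underscore followed by alphanumerics, not a keyword
Type: IDENTIFIER


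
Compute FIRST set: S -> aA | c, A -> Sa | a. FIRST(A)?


Per alternative of A: FIRST(Sa) = {a, c}; FIRST(a) = {a}
FIRST(A) = {a, c}


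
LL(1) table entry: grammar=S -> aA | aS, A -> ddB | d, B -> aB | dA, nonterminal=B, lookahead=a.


For [B, a]: 'a' ∈ FIRST(aB)
Entry: B -> aB


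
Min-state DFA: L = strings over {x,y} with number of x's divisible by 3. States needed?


Track (count of x) mod 3: states 0..2, accept at 0
Minimal DFA: 3 states


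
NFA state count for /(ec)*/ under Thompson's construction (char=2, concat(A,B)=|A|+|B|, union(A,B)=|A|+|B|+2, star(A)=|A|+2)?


Syntax tree has 2 char leaf(s), 0 union(s), 1 star(s)
chars contribute 2×2 = 4; each union adds +2; each star adds +2
Total: 4 + 0 + 2 = 6 states


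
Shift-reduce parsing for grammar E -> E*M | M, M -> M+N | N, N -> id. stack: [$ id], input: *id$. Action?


'id' on top is the handle for N -> id
Action: reduce (N -> id)


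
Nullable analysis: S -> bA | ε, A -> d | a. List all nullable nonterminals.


A nonterminal is nullable iff some alternative derives ε (directly, or every symbol in it is nullable)
Nullable: {S}


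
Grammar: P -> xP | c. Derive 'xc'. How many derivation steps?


Derivation: P => xP => xc
Steps: 2


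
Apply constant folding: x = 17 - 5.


17 - 5 = 12 at compile time
Optimized: x = 12


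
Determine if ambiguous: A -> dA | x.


right-linear, alternatives start with distinct terminals 'd' vs 'x': unique leftmost derivation
Unambiguous


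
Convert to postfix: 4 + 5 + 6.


Left to right (same or higher precedence on left)
Postfix: 4 5 + 6 +


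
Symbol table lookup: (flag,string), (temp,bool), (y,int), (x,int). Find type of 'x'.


Lookup 'x' → type int


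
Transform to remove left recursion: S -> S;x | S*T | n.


Left-recursive alternatives: S;x, S*T; non-recursive: n
Introduce S': S -> nS', S' -> ;xS' | *TS' | ε


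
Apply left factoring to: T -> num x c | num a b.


Common prefix: 'num'
Factored: T -> num T', T' -> x c | a b


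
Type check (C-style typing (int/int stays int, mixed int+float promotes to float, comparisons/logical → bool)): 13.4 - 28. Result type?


Operand types: float - int
Rule: mixed int/float promotes to float; int/int stays int
Result type: float


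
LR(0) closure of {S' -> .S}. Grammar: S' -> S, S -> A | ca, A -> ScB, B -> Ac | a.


Start: S' -> .S
For each item with dot before a nonterminal B, add B -> .γ for every B-production
Closure: [S' -> .S, S -> .A, S -> .ca, A -> .ScB]


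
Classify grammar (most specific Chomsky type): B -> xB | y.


Right-linear: every RHS is a terminal or a terminal followed by one nonterminal
Classification: Type 3 (Regular)


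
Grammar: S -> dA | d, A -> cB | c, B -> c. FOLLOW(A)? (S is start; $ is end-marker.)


$ ∈ FOLLOW(S). For each A -> αBβ: add FIRST(β)\{ε} to FOLLOW(B); if β nullable, add FOLLOW(A).
FOLLOW(A) = {$}


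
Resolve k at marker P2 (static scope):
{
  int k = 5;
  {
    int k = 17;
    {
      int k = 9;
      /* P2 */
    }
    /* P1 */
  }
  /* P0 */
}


k declared in the same block as P2
k = 9


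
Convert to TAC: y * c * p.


Break into single-operator statements:
t1 = y * c
t2 = t1 * p


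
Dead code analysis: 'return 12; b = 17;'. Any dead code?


statement follows a return and is unreachable
Dead: 'b = 17'


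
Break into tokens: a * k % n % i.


Scan left to right, longest-match per lexeme
Tokens: ID(a), OP(*), ID(k), OP(%), ID(n), OP(%), ID(i)


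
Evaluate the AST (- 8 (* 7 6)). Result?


Evaluate inner: (* 7 6) = 42
Evaluate root: (- 8 42) = -34
Result: -34


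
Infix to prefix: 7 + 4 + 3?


left-to-right (same/higher precedence on left): tree is (+ (+ 7 4) 3)
Prefix: + + 7 4 3


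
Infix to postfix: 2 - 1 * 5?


* has higher precedence, evaluate 1*5 first
Postfix: 2 1 5 * -


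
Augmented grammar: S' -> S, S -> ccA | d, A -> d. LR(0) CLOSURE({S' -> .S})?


Start: S' -> .S
For each item with dot before a nonterminal B, add B -> .γ for every B-production
Closure: [S' -> .S, S -> .ccA, S -> .d]


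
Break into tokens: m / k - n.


Scan left to right, longest-match per lexeme
Tokens: ID(m), OP(/), ID(k), OP(-), ID(n)


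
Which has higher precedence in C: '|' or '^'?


'^' is bitwise XOR (level 4); '|' is bitwise OR (level 3)
Higher level binds tighter
'^' has higher precedence than '|'


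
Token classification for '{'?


Pattern: delimiter/punctuation
Type: PUNCTUATION


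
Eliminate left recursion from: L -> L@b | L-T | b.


Left-recursive alternatives: L@b, L-T; non-recursive: b
Introduce L': L -> bL', L' -> @bL' | -TL' | ε


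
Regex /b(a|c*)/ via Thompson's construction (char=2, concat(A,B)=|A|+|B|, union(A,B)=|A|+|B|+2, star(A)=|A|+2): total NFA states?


Syntax tree has 3 char leaf(s), 1 union(s), 1 star(s)
chars contribute 3×2 = 6; each union adds +2; each star adds +2
Total: 6 + 2 + 2 = 10 states


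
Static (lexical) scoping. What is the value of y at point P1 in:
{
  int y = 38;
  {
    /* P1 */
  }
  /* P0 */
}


P1's block does not declare y; resolves to the enclosing declaration at depth 0
y = 38


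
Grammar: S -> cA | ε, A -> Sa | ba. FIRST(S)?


Per alternative of S: FIRST(cA) = {c}; FIRST(ε) = {ε}
FIRST(S) = {c, ε}


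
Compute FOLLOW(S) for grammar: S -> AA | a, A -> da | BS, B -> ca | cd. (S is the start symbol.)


$ ∈ FOLLOW(S). For each A -> αBβ: add FIRST(β)\{ε} to FOLLOW(B); if β nullable, add FOLLOW(A).
FOLLOW(S) = {$, c, d}


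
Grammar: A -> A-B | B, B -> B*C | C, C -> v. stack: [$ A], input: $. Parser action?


start symbol A on stack, input exhausted
Action: accept


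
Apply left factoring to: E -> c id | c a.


Common prefix: 'c'
Factored: E -> c E', E' -> id | a


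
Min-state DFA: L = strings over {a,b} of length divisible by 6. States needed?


Track length mod 6: states 0..5, accept at 0
Minimal DFA: 6 states


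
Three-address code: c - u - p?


Break into single-operator statements:
t1 = c - u
t2 = t1 - p


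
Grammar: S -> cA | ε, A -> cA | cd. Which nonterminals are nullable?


A nonterminal is nullable iff some alternative derives ε (directly, or every symbol in it is nullable)
Nullable: {S}


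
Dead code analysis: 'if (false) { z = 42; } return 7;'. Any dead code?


condition is constant false, so the whole block is unreachable
Dead: 'if (false) { z = 42; }'


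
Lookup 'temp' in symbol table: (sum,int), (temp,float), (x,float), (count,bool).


Lookup 'temp' → type float


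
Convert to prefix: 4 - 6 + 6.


left-to-right (same/higher precedence on left): tree is (+ (- 4 6) 6)
Prefix: + - 4 6 6


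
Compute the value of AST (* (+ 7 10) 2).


Evaluate inner: (+ 7 10) = 17
Evaluate root: (* 17 2) = 34
Result: 34


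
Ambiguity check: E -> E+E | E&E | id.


'id+id&id' has two parse trees (no precedence encoded between + and &)
Ambiguous


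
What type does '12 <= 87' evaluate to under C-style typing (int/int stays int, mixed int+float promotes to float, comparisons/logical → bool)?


Operand types: int <= int
Rule: comparison yields bool
Result type: bool


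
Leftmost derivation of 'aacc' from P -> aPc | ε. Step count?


Derivation: P => aPc => aaPcc => aacc
Steps: 3


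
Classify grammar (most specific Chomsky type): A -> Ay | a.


Left-linear: every RHS is a terminal or one nonterminal followed by a terminal
Classification: Type 3 (Regular)


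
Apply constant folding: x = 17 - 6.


17 - 6 = 11 at compile time
Optimized: x = 11


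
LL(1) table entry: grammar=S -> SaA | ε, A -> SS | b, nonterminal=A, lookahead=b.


For [A, b]: 'b' ∈ FIRST(b)
Entry: A -> b


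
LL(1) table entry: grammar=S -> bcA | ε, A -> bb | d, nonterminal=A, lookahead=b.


For [A, b]: 'b' ∈ FIRST(bb)
Entry: A -> bb


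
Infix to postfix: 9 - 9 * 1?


* has higher precedence, evaluate 9*1 first
Postfix: 9 9 1 * -


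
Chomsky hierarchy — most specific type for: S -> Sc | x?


Left-linear: every RHS is a terminal or one nonterminal followed by a terminal
Classification: Type 3 (Regular)


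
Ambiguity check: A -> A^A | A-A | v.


'v^v-v' has two parse trees (no precedence encoded between ^ and -)
Ambiguous


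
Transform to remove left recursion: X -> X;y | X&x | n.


Left-recursive alternatives: X;y, X&x; non-recursive: n
Introduce X': X -> nX', X' -> ;yX' | &xX' | ε


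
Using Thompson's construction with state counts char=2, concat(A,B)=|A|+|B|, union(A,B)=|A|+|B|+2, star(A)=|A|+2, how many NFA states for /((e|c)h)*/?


Syntax tree has 3 char leaf(s), 1 union(s), 1 star(s)
chars contribute 3×2 = 6; each union adds +2; each star adds +2
Total: 6 + 2 + 2 = 10 states


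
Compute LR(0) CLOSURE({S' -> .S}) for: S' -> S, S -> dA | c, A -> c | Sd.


Start: S' -> .S
For each item with dot before a nonterminal B, add B -> .γ for every B-production
Closure: [S' -> .S, S -> .dA, S -> .c]


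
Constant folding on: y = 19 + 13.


19 + 13 = 32 at compile time
Optimized: y = 32


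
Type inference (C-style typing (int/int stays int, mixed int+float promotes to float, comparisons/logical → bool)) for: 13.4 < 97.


Operand types: float < int
Rule: comparison yields bool
Result type: bool


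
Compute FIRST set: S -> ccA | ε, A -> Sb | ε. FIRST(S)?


Per alternative of S: FIRST(ccA) = {c}; FIRST(ε) = {ε}
FIRST(S) = {c, ε}


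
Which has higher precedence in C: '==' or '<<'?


'<<' is shift (level 8); '==' is equality (level 6)
Higher level binds tighter
'<<' has higher precedence than '=='


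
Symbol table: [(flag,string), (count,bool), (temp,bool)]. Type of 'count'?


Lookup 'count' → type bool


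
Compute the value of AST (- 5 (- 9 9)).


Evaluate inner: (- 9 9) = 0
Evaluate root: (- 5 0) = 5
Result: 5


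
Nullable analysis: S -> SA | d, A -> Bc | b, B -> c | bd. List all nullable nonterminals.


A nonterminal is nullable iff some alternative derives ε (directly, or every symbol in it is nullable)
Nullable: {}


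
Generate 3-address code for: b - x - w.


Break into single-operator statements:
t1 = b - x
t2 = t1 - w


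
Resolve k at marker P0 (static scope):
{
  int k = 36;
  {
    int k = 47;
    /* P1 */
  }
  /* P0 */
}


k declared in the same block as P0
k = 36


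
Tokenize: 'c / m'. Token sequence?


Scan left to right, longest-match per lexeme
Tokens: ID(c), OP(/), ID(m)


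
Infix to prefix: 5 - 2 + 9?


left-to-right (same/higher precedence on left): tree is (+ (- 5 2) 9)
Prefix: + - 5 2 9


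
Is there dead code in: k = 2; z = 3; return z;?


k is assigned but never read
Dead: 'k = 2'


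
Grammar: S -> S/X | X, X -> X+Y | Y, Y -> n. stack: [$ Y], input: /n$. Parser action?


'Y' (not preceded by X+) is the handle for X -> Y
Action: reduce (X -> Y)


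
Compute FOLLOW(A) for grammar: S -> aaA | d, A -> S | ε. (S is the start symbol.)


$ ∈ FOLLOW(S). For each A -> αBβ: add FIRST(β)\{ε} to FOLLOW(B); if β nullable, add FOLLOW(A).
FOLLOW(A) = {$}


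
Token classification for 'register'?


Pattern: reserved word
Type: KEYWORD


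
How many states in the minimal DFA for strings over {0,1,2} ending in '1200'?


Track the longest suffix of input matching a prefix of '1200': 5 classes (prefixes of length 0..4)
Minimal DFA: 5 states


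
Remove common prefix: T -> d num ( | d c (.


Common prefix: 'd'
Factored: T -> d T', T' -> num ( | c (


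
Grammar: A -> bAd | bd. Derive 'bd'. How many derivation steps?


Derivation: A => bd
Steps: 1


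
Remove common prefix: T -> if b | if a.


Common prefix: 'if'
Factored: T -> if T', T' -> b | a


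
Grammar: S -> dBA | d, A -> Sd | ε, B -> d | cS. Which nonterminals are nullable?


A nonterminal is nullable iff some alternative derives ε (directly, or every symbol in it is nullable)
Nullable: {A}


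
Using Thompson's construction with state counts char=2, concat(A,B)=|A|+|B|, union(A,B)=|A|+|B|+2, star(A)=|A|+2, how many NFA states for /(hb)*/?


Syntax tree has 2 char leaf(s), 0 union(s), 1 star(s)
chars contribute 2×2 = 4; each union adds +2; each star adds +2
Total: 4 + 0 + 2 = 6 states


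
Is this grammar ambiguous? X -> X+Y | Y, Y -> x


precedence layered via separate nonterminal Y: deterministic
Unambiguous


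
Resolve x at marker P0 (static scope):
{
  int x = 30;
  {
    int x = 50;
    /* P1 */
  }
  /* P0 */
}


x declared in the same block as P0
x = 30


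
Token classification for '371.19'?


Pattern: digits with a decimal point
Type: FLOAT_LITERAL


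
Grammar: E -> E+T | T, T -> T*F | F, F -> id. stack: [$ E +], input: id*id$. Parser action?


no handle ('E+' is not any RHS); shift 'id'
Action: shift


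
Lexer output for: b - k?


Scan left to right, longest-match per lexeme
Tokens: ID(b), OP(-), ID(k)


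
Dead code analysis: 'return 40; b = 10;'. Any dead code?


statement follows a return and is unreachable
Dead: 'b = 10'


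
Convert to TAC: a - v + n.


Break into single-operator statements:
t1 = a - v
t2 = t1 + n


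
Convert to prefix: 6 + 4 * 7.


'*' binds tighter: tree is (+ 6 (* 4 7))
Prefix: + 6 * 4 7


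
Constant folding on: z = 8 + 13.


8 + 13 = 21 at compile time
Optimized: z = 21


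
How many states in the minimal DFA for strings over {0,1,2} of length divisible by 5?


Track length mod 5: states 0..4, accept at 0
Minimal DFA: 5 states


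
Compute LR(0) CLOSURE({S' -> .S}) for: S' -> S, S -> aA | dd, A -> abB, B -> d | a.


Start: S' -> .S
For each item with dot before a nonterminal B, add B -> .γ for every B-production
Closure: [S' -> .S, S -> .aA, S -> .dd]


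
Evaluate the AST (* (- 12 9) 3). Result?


Evaluate inner: (- 12 9) = 3
Evaluate root: (* 3 3) = 9
Result: 9


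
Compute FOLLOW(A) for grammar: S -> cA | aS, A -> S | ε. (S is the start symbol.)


$ ∈ FOLLOW(S). For each A -> αBβ: add FIRST(β)\{ε} to FOLLOW(B); if β nullable, add FOLLOW(A).
FOLLOW(A) = {$}


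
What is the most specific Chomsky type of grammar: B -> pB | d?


Right-linear: every RHS is a terminal or a terminal followed by one nonterminal
Classification: Type 3 (Regular)


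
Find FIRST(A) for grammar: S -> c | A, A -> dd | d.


Per alternative of A: FIRST(dd) = {d}; FIRST(d) = {d}
FIRST(A) = {d}


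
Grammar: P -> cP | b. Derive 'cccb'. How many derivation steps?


Derivation: P => cP => ccP => cccP => cccb
Steps: 4


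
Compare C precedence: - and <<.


'-' is additive (level 9); '<<' is shift (level 8)
Higher level binds tighter
'-' has higher precedence than '<<'


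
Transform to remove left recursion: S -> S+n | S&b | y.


Left-recursive alternatives: S+n, S&b; non-recursive: y
Introduce S': S -> yS', S' -> +nS' | &bS' | ε


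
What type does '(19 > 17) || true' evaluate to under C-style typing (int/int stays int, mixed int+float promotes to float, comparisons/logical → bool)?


Operand types: bool || bool
Rule: logical operators take bool operands and yield bool
Result type: bool


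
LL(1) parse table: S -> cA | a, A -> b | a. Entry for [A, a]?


For [A, a]: 'a' ∈ FIRST(a)
Entry: A -> a


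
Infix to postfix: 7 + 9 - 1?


Left to right (same or higher precedence on left)
Postfix: 7 9 + 1 -


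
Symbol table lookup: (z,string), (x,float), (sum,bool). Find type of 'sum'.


Lookup 'sum' → type bool


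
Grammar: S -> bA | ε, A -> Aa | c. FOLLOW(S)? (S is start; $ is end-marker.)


$ ∈ FOLLOW(S). For each A -> αBβ: add FIRST(β)\{ε} to FOLLOW(B); if β nullable, add FOLLOW(A).
FOLLOW(S) = {$}


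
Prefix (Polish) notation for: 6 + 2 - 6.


left-to-right (same/higher precedence on left): tree is (- (+ 6 2) 6)
Prefix: - + 6 2 6


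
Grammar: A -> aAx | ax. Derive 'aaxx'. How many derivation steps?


Derivation: A => aAx => aaxx
Steps: 2


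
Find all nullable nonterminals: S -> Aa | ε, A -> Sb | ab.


A nonterminal is nullable iff some alternative derives ε (directly, or every symbol in it is nullable)
Nullable: {S}


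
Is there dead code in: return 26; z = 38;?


statement follows a return and is unreachable
Dead: 'z = 38'


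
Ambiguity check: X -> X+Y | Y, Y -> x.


precedence layered via separate nonterminal Y: deterministic
Unambiguous


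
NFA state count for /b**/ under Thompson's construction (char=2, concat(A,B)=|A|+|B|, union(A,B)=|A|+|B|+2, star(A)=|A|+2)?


Syntax tree has 1 char leaf(s), 0 union(s), 2 star(s)
chars contribute 1×2 = 2; each union adds +2; each star adds +2
Total: 2 + 0 + 4 = 6 states


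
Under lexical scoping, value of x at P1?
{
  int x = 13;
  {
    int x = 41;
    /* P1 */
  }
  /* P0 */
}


x declared in the same block as P1
x = 41


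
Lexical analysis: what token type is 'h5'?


Pattern: letter/underscore followed by alphanumerics, not a keyword
Type: IDENTIFIER


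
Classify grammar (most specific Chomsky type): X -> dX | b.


Right-linear: every RHS is a terminal or a terminal followed by one nonterminal
Classification: Type 3 (Regular)


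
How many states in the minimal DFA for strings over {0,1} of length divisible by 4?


Track length mod 4: states 0..3, accept at 0
Minimal DFA: 4 states


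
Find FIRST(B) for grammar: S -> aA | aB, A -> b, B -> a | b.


Per alternative of B: FIRST(a) = {a}; FIRST(b) = {b}
FIRST(B) = {a, b}


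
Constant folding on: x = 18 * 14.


18 * 14 = 252 at compile time
Optimized: x = 252


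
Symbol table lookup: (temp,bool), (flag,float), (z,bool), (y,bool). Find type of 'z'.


Lookup 'z' → type bool


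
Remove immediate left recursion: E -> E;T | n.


Left-recursive alternatives: E;T; non-recursive: n
Introduce E': E -> nE', E' -> ;TE' | ε


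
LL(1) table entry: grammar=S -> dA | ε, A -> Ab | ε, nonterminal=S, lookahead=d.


For [S, d]: 'd' ∈ FIRST(dA)
Entry: S -> dA


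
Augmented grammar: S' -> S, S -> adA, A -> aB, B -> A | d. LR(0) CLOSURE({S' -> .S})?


Start: S' -> .S
For each item with dot before a nonterminal B, add B -> .γ for every B-production
Closure: [S' -> .S, S -> .adA]


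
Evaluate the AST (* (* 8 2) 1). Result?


Evaluate inner: (* 8 2) = 16
Evaluate root: (* 16 1) = 16
Result: 16


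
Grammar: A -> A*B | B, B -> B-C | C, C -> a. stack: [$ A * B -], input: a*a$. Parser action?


no handle; shift 'a'
Action: shift


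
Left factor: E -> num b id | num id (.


Common prefix: 'num'
Factored: E -> num E', E' -> b id | id (


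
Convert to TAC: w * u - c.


Break into single-operator statements:
t1 = w * u
t2 = t1 - c


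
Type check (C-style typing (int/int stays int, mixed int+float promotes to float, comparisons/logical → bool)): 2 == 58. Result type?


Operand types: int == int
Rule: comparison yields bool
Result type: bool


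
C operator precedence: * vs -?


'*' is multiplicative (level 10); '-' is additive (level 9)
Higher level binds tighter
'*' has higher precedence than '-'


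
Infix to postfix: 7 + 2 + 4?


Left to right (same or higher precedence on left)
Postfix: 7 2 + 4 +


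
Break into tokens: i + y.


Scan left to right, longest-match per lexeme
Tokens: ID(i), OP(+), ID(y)


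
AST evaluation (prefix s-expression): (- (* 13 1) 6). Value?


Evaluate inner: (* 13 1) = 13
Evaluate root: (- 13 6) = 7
Result: 7


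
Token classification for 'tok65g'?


Pattern: letter/underscore followed by alphanumerics, not a keyword
Type: IDENTIFIER


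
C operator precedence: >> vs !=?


'>>' is shift (level 8); '!=' is equality (level 6)
Higher level binds tighter
'>>' has higher precedence than '!='


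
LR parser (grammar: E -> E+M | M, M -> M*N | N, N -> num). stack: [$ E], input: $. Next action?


start symbol E on stack, input exhausted
Action: accept


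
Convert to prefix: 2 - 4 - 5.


left-to-right (same/higher precedence on left): tree is (- (- 2 4) 5)
Prefix: - - 2 4 5


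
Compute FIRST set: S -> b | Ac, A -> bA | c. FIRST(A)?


Per alternative of A: FIRST(bA) = {b}; FIRST(c) = {c}
FIRST(A) = {b, c}


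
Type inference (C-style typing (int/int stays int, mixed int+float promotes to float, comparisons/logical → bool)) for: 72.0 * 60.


Operand types: float * int
Rule: mixed int/float promotes to float; int/int stays int
Result type: float


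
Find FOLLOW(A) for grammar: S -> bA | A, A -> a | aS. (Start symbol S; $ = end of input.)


$ ∈ FOLLOW(S). For each A -> αBβ: add FIRST(β)\{ε} to FOLLOW(B); if β nullable, add FOLLOW(A).
FOLLOW(A) = {$}


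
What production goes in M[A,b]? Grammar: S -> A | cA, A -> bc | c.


For [A, b]: 'b' ∈ FIRST(bc)
Entry: A -> bc


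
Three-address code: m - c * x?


Break into single-operator statements:
t1 = c * x
t2 = m - t1


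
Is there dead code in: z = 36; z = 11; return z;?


first assignment to z is overwritten before any read
Dead: 'z = 36'


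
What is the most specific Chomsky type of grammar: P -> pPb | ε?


Single nonterminal LHS, but p^n b^n is not regular
Classification: Type 2 (Context-Free)


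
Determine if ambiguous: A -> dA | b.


right-linear, alternatives start with distinct terminals 'd' vs 'b': unique leftmost derivation
Unambiguous


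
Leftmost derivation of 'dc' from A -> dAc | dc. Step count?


Derivation: A => dc
Steps: 1


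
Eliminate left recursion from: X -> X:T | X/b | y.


Left-recursive alternatives: X:T, X/b; non-recursive: y
Introduce X': X -> yX', X' -> :TX' | /bX' | ε


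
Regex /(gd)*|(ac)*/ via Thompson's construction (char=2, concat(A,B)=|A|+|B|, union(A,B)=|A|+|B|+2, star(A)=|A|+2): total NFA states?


Syntax tree has 4 char leaf(s), 1 union(s), 2 star(s)
chars contribute 4×2 = 8; each union adds +2; each star adds +2
Total: 8 + 2 + 4 = 14 states


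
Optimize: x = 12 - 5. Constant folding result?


12 - 5 = 7 at compile time
Optimized: x = 7


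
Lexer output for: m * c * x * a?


Scan left to right, longest-match per lexeme
Tokens: ID(m), OP(*), ID(c), OP(*), ID(x), OP(*), ID(a)


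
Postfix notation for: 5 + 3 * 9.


* has higher precedence, evaluate 3*9 first
Postfix: 5 3 9 * +


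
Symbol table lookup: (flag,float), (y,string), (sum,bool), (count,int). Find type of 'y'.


Lookup 'y' → type string


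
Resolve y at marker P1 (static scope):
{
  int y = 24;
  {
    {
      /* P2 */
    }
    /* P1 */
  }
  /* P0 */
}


P1's block does not declare y; resolves to the enclosing declaration at depth 0
y = 24


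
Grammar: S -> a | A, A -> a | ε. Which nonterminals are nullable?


A nonterminal is nullable iff some alternative derives ε (directly, or every symbol in it is nullable)
Nullable: {A, S}


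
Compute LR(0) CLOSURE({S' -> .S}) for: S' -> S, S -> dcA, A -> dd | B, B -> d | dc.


Start: S' -> .S
For each item with dot before a nonterminal B, add B -> .γ for every B-production
Closure: [S' -> .S, S -> .dcA]


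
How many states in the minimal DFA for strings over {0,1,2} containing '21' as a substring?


KMP-style automaton: 2 progress states + 1 absorbing accept = 3
Minimal DFA: 3 states


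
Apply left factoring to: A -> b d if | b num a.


Common prefix: 'b'
Factored: A -> b A', A' -> d if | num a


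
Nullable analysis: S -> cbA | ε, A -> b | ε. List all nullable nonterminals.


A nonterminal is nullable iff some alternative derives ε (directly, or every symbol in it is nullable)
Nullable: {A, S}


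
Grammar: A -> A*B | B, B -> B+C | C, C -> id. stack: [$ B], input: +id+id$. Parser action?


shift '+' to continue B -> B+C
Action: shift


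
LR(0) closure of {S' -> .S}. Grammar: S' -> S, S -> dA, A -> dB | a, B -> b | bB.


Start: S' -> .S
For each item with dot before a nonterminal B, add B -> .γ for every B-production
Closure: [S' -> .S, S -> .dA]


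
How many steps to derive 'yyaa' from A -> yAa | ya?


Derivation: A => yAa => yyaa
Steps: 2


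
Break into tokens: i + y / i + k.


Scan left to right, longest-match per lexeme
Tokens: ID(i), OP(+), ID(y), OP(/), ID(i), OP(+), ID(k)


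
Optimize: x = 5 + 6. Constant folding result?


5 + 6 = 11 at compile time
Optimized: x = 11


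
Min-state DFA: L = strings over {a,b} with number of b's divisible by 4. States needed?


Track (count of b) mod 4: states 0..3, accept at 0
Minimal DFA: 4 states


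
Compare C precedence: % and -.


'%' is multiplicative (level 10); '-' is additive (level 9)
Higher level binds tighter
'%' has higher precedence than '-'


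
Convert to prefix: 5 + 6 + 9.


left-to-right (same/higher precedence on left): tree is (+ (+ 5 6) 9)
Prefix: + + 5 6 9


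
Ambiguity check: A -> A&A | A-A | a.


'a&a-a' has two parse trees (no precedence encoded between & and -)
Ambiguous


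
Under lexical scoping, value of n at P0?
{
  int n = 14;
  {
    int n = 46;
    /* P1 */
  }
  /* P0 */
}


n declared in the same block as P0
n = 14


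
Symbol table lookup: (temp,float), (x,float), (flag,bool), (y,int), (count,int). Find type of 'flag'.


Lookup 'flag' → type bool


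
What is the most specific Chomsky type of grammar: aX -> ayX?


LHS has context (more than one symbol) and |LHS| ≤ |RHS|
Classification: Type 1 (Context-Sensitive)


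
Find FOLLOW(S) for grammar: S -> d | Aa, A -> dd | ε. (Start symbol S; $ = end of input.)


$ ∈ FOLLOW(S). For each A -> αBβ: add FIRST(β)\{ε} to FOLLOW(B); if β nullable, add FOLLOW(A).
FOLLOW(S) = {$}


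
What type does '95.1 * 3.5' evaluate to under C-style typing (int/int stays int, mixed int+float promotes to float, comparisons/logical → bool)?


Operand types: float * float
Rule: mixed int/float promotes to float; int/int stays int
Result type: float
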